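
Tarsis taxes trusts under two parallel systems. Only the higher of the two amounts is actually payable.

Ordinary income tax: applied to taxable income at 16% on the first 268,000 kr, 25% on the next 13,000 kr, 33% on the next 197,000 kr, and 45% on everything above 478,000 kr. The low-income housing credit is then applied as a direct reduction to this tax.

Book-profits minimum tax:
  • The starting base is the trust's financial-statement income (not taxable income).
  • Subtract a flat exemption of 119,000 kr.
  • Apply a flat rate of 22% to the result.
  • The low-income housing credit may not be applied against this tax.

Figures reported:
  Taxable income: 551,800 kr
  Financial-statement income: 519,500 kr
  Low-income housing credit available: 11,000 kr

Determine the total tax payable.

133,350 kr

Book-profits minimum tax:
  Base (financial-statement income): 519,500 kr
  Less exemption 119,000 kr → base 400,500 kr
  400,500 kr × 22% = 88,110 kr

Ordinary income tax:
  268,000 kr × 16% = 42,880 kr
  13,000 kr × 25% = 3,250 kr
  197,000 kr × 33% = 65,010 kr
  73,800 kr × 45% = 33,210 kr
  → 144,350 kr
  Less low-income housing credit 11,000 kr → 133,350 kr

133,350 kr > 88,110 kr, so the ordinary income tax governs.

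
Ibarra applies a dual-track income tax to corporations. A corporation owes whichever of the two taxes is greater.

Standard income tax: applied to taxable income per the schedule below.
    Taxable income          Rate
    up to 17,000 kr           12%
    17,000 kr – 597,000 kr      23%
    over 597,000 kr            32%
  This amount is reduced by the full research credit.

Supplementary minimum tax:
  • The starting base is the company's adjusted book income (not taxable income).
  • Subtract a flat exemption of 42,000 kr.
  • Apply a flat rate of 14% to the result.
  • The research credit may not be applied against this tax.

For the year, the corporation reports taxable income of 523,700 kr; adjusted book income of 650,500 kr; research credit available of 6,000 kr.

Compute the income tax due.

Supplementary minimum tax:
  Base (adjusted book income): 650,500 kr
  Less exemption 42,000 kr → base 608,500 kr
  608,500 kr × 14% = 85,190 kr

Standard income tax:
  17,000 kr × 12% = 2,040 kr
  506,700 kr × 23% = 116,541 kr
  → 118,581 kr
  Less research credit 6,000 kr → 112,581 kr

112,581 kr > 85,190 kr, so the standard income tax governs.

112,581 kr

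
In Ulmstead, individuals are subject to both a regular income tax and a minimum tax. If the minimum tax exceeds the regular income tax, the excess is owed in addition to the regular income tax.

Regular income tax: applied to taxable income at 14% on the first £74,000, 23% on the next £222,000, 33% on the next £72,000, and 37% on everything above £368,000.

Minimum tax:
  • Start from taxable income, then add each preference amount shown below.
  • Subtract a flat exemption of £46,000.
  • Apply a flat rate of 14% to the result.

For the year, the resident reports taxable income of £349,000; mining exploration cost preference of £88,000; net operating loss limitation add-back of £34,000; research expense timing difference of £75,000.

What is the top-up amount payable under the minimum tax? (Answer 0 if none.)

Regular income tax:
  £74,000 × 14% = £10,360
  £222,000 × 23% = £51,060
  £53,000 × 33% = £17,490
  → £78,910

Minimum tax:
  Adjusted income: £349,000 + £88,000 + £34,000 + £75,000 = £546,000
  Less exemption £46,000 → base £500,000
  £500,000 × 14% = £70,000

£70,000 ≤ £78,910, so no add-on is due.

£0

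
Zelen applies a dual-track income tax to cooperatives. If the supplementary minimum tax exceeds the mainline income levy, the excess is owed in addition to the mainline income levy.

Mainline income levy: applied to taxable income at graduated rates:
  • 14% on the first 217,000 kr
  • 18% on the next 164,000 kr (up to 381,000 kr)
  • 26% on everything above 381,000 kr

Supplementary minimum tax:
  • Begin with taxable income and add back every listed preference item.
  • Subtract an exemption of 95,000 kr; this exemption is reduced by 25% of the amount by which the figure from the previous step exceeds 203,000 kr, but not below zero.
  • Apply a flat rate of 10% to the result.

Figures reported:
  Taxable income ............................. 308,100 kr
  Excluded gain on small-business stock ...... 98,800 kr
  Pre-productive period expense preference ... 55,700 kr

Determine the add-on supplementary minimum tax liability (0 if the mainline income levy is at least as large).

Mainline income levy:
  217,000 kr × 14% = 30,380 kr
  91,100 kr × 18% = 16,398 kr
  → 46,778 kr

Supplementary minimum tax:
  Adjusted income: 308,100 kr + 98,800 kr + 55,700 kr = 462,600 kr
  Exemption: 95,000 kr − 25% × (462,600 kr − 203,000 kr) = 95,000 kr − 64,900 kr = 30,100 kr
  Base: 462,600 kr − 30,100 kr = 432,500 kr
  432,500 kr × 10% = 43,250 kr

43,250 kr ≤ 46,778 kr, so no add-on is due.

0 kr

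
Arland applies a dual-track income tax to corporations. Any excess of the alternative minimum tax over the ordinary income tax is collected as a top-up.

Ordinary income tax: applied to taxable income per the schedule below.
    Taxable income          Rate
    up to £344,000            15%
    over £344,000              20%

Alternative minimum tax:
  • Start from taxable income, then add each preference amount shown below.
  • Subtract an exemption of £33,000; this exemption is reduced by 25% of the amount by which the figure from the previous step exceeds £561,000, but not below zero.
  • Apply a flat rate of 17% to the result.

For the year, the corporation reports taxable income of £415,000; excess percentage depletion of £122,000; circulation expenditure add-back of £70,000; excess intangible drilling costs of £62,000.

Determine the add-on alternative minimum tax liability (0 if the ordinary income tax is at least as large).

£46,910

Ordinary income tax:
  £344,000 × 15% = £51,600
  £71,000 × 20% = £14,200
  → £65,800

Alternative minimum tax:
  Adjusted income: £415,000 + £122,000 + £70,000 + £62,000 = £669,000
  Exemption: £33,000 − 25% × (£669,000 − £561,000) = £33,000 − £27,000 = £6,000
  Base: £669,000 − £6,000 = £663,000
  £663,000 × 17% = £112,710

Excess of alternative minimum tax over ordinary income tax: £112,710 − £65,800 = £46,910.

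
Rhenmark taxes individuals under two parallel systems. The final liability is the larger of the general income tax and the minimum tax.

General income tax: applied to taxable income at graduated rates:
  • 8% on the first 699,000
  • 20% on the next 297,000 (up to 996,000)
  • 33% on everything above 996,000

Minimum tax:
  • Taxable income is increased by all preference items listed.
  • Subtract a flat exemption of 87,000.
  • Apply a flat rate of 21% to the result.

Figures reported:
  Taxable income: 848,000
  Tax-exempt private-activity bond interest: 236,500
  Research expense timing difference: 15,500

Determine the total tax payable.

212,730

General income tax:
  699,000 × 8% = 55,920
  149,000 × 20% = 29,800
  → 85,720

Minimum tax:
  Adjusted income: 848,000 + 236,500 + 15,500 = 1,100,000
  Less exemption 87,000 → base 1,013,000
  1,013,000 × 21% = 212,730

212,730 > 85,720, so the minimum tax is the binding amount.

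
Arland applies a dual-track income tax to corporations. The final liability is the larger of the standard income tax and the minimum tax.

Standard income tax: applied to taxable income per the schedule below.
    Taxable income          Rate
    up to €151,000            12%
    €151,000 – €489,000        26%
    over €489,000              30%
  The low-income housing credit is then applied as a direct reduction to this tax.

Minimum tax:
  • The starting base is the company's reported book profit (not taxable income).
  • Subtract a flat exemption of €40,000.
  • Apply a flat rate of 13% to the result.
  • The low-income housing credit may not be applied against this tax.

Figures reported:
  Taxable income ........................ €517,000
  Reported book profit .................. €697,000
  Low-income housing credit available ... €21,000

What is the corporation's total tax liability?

€93,400

Standard income tax:
  €151,000 × 12% = €18,120
  €338,000 × 26% = €87,880
  €28,000 × 30% = €8,400
  → €114,400
  Less low-income housing credit €21,000 → €93,400

Minimum tax:
  Base (reported book profit): €697,000
  Less exemption €40,000 → base €657,000
  €657,000 × 13% = €85,410

€93,400 > €85,410, so the standard income tax governs.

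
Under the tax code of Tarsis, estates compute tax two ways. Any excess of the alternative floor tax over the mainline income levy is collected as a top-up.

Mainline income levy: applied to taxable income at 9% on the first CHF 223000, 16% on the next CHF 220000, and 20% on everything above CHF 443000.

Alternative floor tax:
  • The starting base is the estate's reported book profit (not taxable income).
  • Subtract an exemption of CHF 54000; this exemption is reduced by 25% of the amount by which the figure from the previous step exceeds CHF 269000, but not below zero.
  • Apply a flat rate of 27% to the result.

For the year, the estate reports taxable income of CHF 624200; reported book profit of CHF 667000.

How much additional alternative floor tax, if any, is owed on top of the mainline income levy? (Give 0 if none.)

Mainline income levy:
  CHF 223000 × 9% = CHF 20070
  CHF 220000 × 16% = CHF 35200
  CHF 181200 × 20% = CHF 36240
  → CHF 91510

Alternative floor tax:
  Base (reported book profit): CHF 667000
  Exemption: 25% × (CHF 667000 − CHF 269000) = CHF 99500 ≥ CHF 54000, so the exemption is fully phased out
  Base: CHF 667000 − CHF 0 = CHF 667000
  CHF 667000 × 27% = CHF 180090

Excess of alternative floor tax over mainline income levy: CHF 180090 − CHF 91510 = CHF 88580.

CHF 88580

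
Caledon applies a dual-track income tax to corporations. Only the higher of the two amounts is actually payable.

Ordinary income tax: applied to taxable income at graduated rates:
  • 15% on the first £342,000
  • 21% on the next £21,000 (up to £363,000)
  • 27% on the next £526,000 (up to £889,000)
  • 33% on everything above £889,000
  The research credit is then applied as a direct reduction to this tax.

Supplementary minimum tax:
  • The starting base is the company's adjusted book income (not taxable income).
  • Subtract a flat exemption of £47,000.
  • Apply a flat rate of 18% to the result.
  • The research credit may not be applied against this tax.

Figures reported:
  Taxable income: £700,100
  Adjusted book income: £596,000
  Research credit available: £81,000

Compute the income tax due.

£98,820

Supplementary minimum tax:
  Base (adjusted book income): £596,000
  Less exemption £47,000 → base £549,000
  £549,000 × 18% = £98,820

Ordinary income tax:
  £342,000 × 15% = £51,300
  £21,000 × 21% = £4,410
  £337,100 × 27% = £91,017
  → £146,727
  Less research credit £81,000 → £65,727

£98,820 > £65,727, so the supplementary minimum tax is the binding amount.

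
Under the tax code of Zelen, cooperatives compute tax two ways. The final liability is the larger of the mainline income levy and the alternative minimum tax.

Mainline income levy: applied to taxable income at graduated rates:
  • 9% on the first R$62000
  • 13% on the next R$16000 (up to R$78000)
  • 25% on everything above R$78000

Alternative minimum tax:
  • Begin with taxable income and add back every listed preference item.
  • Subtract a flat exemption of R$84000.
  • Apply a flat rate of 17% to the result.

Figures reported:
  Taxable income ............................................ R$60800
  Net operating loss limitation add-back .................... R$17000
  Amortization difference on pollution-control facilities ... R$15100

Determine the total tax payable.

R$5472

Alternative minimum tax:
  Adjusted income: R$60800 + R$17000 + R$15100 = R$92900
  Less exemption R$84000 → base R$8900
  R$8900 × 17% = R$1513

Mainline income levy:
  R$60800 × 9% = R$5472

R$5472 > R$1513, so the mainline income levy governs.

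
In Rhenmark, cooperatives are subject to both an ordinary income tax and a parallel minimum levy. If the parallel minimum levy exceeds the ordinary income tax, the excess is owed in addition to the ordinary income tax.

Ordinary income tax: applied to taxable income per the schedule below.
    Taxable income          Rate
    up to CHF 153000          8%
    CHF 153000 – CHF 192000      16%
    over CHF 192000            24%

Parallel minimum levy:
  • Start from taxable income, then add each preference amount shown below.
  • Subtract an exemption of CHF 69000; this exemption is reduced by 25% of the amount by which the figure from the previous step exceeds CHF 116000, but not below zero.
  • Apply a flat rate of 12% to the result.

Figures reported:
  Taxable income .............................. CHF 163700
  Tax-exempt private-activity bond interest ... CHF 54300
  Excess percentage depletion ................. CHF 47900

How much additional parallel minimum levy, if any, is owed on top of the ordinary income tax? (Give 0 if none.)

Ordinary income tax:
  CHF 153000 × 8% = CHF 12240
  CHF 10700 × 16% = CHF 1712
  → CHF 13952

Parallel minimum levy:
  Adjusted income: CHF 163700 + CHF 54300 + CHF 47900 = CHF 265900
  Exemption: CHF 69000 − 25% × (CHF 265900 − CHF 116000) = CHF 69000 − CHF 37475 = CHF 31525
  Base: CHF 265900 − CHF 31525 = CHF 234375
  CHF 234375 × 12% = CHF 28125

Excess of parallel minimum levy over ordinary income tax: CHF 28125 − CHF 13952 = CHF 14173.

CHF 14173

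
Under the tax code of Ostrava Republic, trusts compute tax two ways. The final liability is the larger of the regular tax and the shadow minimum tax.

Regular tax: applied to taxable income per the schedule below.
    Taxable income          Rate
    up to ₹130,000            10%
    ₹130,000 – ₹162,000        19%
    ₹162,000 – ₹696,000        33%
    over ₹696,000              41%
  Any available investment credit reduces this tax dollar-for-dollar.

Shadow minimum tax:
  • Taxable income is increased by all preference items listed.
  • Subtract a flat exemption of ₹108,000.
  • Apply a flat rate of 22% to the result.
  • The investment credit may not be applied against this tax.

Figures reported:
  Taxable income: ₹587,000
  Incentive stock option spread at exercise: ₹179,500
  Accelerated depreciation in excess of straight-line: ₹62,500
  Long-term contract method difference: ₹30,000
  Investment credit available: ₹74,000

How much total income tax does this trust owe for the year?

₹165,220

Regular tax:
  ₹130,000 × 10% = ₹13,000
  ₹32,000 × 19% = ₹6,080
  ₹425,000 × 33% = ₹140,250
  → ₹159,330
  Less investment credit ₹74,000 → ₹85,330

Shadow minimum tax:
  Adjusted income: ₹587,000 + ₹179,500 + ₹62,500 + ₹30,000 = ₹859,000
  Less exemption ₹108,000 → base ₹751,000
  ₹751,000 × 22% = ₹165,220

₹165,220 > ₹85,330, so the shadow minimum tax is the binding amount.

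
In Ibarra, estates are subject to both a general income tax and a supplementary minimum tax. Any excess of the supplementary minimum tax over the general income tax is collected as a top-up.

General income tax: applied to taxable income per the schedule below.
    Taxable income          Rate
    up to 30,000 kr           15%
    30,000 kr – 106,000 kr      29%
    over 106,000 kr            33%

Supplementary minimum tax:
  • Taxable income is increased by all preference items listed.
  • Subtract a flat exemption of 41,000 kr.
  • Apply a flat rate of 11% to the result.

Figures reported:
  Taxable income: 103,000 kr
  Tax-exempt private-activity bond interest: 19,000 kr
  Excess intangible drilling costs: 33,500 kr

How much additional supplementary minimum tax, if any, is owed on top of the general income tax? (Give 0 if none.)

General income tax:
  30,000 kr × 15% = 4,500 kr
  73,000 kr × 29% = 21,170 kr
  → 25,670 kr

Supplementary minimum tax:
  Adjusted income: 103,000 kr + 19,000 kr + 33,500 kr = 155,500 kr
  Less exemption 41,000 kr → base 114,500 kr
  114,500 kr × 11% = 12,595 kr

12,595 kr ≤ 25,670 kr, so no add-on is due.

0 kr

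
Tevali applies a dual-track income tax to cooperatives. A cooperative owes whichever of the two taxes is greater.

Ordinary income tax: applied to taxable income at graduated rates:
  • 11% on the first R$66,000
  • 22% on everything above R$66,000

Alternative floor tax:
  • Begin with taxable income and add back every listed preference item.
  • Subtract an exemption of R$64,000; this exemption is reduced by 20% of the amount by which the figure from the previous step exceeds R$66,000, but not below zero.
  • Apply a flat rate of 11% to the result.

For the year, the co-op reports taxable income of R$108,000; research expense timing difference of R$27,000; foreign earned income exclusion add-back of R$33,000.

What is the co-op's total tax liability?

R$16,500

Ordinary income tax:
  R$66,000 × 11% = R$7,260
  R$42,000 × 22% = R$9,240
  → R$16,500

Alternative floor tax:
  Adjusted income: R$108,000 + R$27,000 + R$33,000 = R$168,000
  Exemption: R$64,000 − 20% × (R$168,000 − R$66,000) = R$64,000 − R$20,400 = R$43,600
  Base: R$168,000 − R$43,600 = R$124,400
  R$124,400 × 11% = R$13,684

R$16,500 > R$13,684, so the ordinary income tax governs.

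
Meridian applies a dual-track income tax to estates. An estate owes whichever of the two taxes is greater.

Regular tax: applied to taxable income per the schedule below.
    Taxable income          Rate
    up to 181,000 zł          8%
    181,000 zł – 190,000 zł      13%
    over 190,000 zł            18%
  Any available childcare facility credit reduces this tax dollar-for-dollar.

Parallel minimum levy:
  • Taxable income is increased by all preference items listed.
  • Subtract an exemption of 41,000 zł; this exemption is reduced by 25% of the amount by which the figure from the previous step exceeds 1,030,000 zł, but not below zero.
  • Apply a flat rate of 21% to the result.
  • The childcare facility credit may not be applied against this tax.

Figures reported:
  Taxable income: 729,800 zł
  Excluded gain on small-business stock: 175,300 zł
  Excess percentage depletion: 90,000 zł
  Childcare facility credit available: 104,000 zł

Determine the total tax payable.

Regular tax:
  181,000 zł × 8% = 14,480 zł
  9,000 zł × 13% = 1,170 zł
  539,800 zł × 18% = 97,164 zł
  → 112,814 zł
  Less childcare facility credit 104,000 zł → 8,814 zł

Parallel minimum levy:
  Adjusted income: 729,800 zł + 175,300 zł + 90,000 zł = 995,100 zł
  Exemption: 995,100 zł ≤ 1,030,000 zł, so full 41,000 zł applies
  Base: 995,100 zł − 41,000 zł = 954,100 zł
  954,100 zł × 21% = 200,361 zł

200,361 zł > 8,814 zł, so the parallel minimum levy is the binding amount.

200,361 zł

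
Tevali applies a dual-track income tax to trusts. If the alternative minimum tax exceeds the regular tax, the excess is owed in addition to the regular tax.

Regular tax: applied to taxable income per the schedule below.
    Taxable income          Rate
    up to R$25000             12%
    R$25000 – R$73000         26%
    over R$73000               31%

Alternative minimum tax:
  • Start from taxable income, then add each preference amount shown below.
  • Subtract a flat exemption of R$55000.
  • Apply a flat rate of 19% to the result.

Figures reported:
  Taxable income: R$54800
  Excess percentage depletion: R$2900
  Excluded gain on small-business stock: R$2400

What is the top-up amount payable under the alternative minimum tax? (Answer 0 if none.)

R$0

Regular tax:
  R$25000 × 12% = R$3000
  R$29800 × 26% = R$7748
  → R$10748

Alternative minimum tax:
  Adjusted income: R$54800 + R$2900 + R$2400 = R$60100
  Less exemption R$55000 → base R$5100
  R$5100 × 19% = R$969

R$969 ≤ R$10748, so no add-on is due.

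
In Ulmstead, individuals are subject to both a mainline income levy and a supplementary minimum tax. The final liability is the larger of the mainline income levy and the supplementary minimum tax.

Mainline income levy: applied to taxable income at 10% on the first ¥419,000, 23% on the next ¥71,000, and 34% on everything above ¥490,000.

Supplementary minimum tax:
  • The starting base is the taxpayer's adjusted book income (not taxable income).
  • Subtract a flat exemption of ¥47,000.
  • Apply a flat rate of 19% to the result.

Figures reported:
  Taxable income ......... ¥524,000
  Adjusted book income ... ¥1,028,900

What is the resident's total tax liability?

Supplementary minimum tax:
  Base (adjusted book income): ¥1,028,900
  Less exemption ¥47,000 → base ¥981,900
  ¥981,900 × 19% = ¥186,561

Mainline income levy:
  ¥419,000 × 10% = ¥41,900
  ¥71,000 × 23% = ¥16,330
  ¥34,000 × 34% = ¥11,560
  → ¥69,790

¥186,561 > ¥69,790, so the supplementary minimum tax is the binding amount.

¥186,561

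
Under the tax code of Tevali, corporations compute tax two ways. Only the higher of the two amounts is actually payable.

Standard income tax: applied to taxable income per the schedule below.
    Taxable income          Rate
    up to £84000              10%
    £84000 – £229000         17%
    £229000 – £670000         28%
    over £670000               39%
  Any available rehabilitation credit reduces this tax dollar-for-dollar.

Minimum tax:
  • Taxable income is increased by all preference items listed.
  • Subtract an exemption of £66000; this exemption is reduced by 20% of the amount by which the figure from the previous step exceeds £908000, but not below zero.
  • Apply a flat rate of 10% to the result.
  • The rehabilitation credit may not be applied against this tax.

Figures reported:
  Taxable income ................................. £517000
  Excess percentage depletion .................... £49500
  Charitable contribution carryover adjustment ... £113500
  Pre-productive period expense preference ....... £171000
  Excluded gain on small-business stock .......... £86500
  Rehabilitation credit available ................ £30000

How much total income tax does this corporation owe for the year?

Minimum tax:
  Adjusted income: £517000 + £49500 + £113500 + £171000 + £86500 = £937500
  Exemption: £66000 − 20% × (£937500 − £908000) = £66000 − £5900 = £60100
  Base: £937500 − £60100 = £877400
  £877400 × 10% = £87740

Standard income tax:
  £84000 × 10% = £8400
  £145000 × 17% = £24650
  £288000 × 28% = £80640
  → £113690
  Less rehabilitation credit £30000 → £83690

£87740 > £83690, so the minimum tax is the binding amount.

£87740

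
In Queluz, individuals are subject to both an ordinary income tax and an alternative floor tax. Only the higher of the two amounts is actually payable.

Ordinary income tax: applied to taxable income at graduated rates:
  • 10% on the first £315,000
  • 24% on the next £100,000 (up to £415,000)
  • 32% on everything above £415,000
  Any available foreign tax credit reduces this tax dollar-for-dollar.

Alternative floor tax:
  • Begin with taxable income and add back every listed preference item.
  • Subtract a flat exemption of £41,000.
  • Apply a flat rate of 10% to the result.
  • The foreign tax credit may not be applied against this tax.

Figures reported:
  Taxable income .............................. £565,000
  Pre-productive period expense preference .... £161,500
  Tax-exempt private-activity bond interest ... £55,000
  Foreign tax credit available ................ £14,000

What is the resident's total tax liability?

£89,500

Alternative floor tax:
  Adjusted income: £565,000 + £161,500 + £55,000 = £781,500
  Less exemption £41,000 → base £740,500
  £740,500 × 10% = £74,050

Ordinary income tax:
  £315,000 × 10% = £31,500
  £100,000 × 24% = £24,000
  £150,000 × 32% = £48,000
  → £103,500
  Less foreign tax credit £14,000 → £89,500

£89,500 > £74,050, so the ordinary income tax governs.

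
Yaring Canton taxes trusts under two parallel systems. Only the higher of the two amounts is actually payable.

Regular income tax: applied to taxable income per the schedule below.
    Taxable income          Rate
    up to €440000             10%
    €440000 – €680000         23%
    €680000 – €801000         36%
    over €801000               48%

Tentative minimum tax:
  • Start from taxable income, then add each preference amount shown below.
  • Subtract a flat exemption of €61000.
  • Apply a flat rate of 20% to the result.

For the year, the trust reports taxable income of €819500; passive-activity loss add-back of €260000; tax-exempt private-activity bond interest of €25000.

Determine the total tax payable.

Regular income tax:
  €440000 × 10% = €44000
  €240000 × 23% = €55200
  €121000 × 36% = €43560
  €18500 × 48% = €8880
  → €151640

Tentative minimum tax:
  Adjusted income: €819500 + €260000 + €25000 = €1104500
  Less exemption €61000 → base €1043500
  €1043500 × 20% = €208700

€208700 > €151640, so the tentative minimum tax is the binding amount.

€208700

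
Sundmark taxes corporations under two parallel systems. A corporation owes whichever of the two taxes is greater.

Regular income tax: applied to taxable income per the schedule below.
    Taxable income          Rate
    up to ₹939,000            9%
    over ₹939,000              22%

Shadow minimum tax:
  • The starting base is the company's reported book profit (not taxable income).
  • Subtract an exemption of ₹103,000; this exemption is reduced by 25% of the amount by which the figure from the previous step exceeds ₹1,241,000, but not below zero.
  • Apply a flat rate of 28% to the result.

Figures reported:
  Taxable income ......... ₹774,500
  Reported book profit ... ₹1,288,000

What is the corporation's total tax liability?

₹335,090

Regular income tax:
  ₹774,500 × 9% = ₹69,705

Shadow minimum tax:
  Base (reported book profit): ₹1,288,000
  Exemption: ₹103,000 − 25% × (₹1,288,000 − ₹1,241,000) = ₹103,000 − ₹11,750 = ₹91,250
  Base: ₹1,288,000 − ₹91,250 = ₹1,196,750
  ₹1,196,750 × 28% = ₹335,090

₹335,090 > ₹69,705, so the shadow minimum tax is the binding amount.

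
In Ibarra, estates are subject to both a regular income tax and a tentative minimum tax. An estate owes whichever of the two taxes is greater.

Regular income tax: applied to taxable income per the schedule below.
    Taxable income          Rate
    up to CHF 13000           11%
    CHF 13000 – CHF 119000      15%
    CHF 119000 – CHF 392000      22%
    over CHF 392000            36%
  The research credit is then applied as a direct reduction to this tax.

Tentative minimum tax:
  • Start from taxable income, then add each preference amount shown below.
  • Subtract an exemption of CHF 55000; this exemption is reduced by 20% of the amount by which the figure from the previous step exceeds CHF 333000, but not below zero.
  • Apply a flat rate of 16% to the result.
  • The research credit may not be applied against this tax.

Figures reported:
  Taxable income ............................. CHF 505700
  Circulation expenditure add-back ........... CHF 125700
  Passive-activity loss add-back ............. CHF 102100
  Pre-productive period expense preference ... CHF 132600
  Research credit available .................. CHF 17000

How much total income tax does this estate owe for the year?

CHF 138576

Tentative minimum tax:
  Adjusted income: CHF 505700 + CHF 125700 + CHF 102100 + CHF 132600 = CHF 866100
  Exemption: 20% × (CHF 866100 − CHF 333000) = CHF 106620 ≥ CHF 55000, so the exemption is fully phased out
  Base: CHF 866100 − CHF 0 = CHF 866100
  CHF 866100 × 16% = CHF 138576

Regular income tax:
  CHF 13000 × 11% = CHF 1430
  CHF 106000 × 15% = CHF 15900
  CHF 273000 × 22% = CHF 60060
  CHF 113700 × 36% = CHF 40932
  → CHF 118322
  Less research credit CHF 17000 → CHF 101322

CHF 138576 > CHF 101322, so the tentative minimum tax is the binding amount.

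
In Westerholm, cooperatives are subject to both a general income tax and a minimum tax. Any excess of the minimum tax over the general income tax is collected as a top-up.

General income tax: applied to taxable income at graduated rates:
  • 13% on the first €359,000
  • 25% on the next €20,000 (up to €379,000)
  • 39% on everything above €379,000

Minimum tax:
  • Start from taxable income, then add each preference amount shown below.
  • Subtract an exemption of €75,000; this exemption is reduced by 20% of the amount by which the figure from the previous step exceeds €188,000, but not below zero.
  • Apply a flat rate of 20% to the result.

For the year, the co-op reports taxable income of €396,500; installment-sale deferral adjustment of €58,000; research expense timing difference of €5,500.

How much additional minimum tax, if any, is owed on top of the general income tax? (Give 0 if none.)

€29,385

General income tax:
  €359,000 × 13% = €46,670
  €20,000 × 25% = €5,000
  €17,500 × 39% = €6,825
  → €58,495

Minimum tax:
  Adjusted income: €396,500 + €58,000 + €5,500 = €460,000
  Exemption: €75,000 − 20% × (€460,000 − €188,000) = €75,000 − €54,400 = €20,600
  Base: €460,000 − €20,600 = €439,400
  €439,400 × 20% = €87,880

Excess of minimum tax over general income tax: €87,880 − €58,495 = €29,385.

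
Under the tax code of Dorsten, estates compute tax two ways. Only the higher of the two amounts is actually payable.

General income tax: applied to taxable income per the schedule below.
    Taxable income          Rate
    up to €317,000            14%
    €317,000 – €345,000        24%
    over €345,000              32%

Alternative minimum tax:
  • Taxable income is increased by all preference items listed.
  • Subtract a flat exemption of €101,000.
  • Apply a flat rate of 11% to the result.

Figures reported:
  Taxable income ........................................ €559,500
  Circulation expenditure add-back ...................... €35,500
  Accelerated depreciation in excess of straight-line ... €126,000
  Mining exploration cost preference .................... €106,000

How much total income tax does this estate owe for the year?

General income tax:
  €317,000 × 14% = €44,380
  €28,000 × 24% = €6,720
  €214,500 × 32% = €68,640
  → €119,740

Alternative minimum tax:
  Adjusted income: €559,500 + €35,500 + €126,000 + €106,000 = €827,000
  Less exemption €101,000 → base €726,000
  €726,000 × 11% = €79,860

€119,740 > €79,860, so the general income tax governs.

€119,740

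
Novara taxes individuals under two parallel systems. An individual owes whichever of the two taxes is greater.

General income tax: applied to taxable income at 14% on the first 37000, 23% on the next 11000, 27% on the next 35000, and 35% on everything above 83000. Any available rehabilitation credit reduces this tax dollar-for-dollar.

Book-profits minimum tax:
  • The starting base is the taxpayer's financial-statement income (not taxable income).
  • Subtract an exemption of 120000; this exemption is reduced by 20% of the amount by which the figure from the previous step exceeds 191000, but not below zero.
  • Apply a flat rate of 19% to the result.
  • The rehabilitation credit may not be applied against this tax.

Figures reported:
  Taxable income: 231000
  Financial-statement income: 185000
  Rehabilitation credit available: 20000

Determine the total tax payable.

48960

General income tax:
  37000 × 14% = 5180
  11000 × 23% = 2530
  35000 × 27% = 9450
  148000 × 35% = 51800
  → 68960
  Less rehabilitation credit 20000 → 48960

Book-profits minimum tax:
  Base (financial-statement income): 185000
  Exemption: 185000 ≤ 191000, so full 120000 applies
  Base: 185000 − 120000 = 65000
  65000 × 19% = 12350

48960 > 12350, so the general income tax governs.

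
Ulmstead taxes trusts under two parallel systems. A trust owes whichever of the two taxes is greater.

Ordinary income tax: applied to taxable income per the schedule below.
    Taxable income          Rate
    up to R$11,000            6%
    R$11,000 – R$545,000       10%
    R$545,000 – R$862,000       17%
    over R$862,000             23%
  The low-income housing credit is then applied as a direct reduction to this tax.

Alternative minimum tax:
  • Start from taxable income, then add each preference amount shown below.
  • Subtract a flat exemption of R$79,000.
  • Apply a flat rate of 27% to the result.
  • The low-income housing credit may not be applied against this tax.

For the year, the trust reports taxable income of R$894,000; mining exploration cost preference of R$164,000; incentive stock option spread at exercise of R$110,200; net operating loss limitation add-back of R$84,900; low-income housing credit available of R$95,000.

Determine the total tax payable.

Alternative minimum tax:
  Adjusted income: R$894,000 + R$164,000 + R$110,200 + R$84,900 = R$1,253,100
  Less exemption R$79,000 → base R$1,174,100
  R$1,174,100 × 27% = R$317,007

Ordinary income tax:
  R$11,000 × 6% = R$660
  R$534,000 × 10% = R$53,400
  R$317,000 × 17% = R$53,890
  R$32,000 × 23% = R$7,360
  → R$115,310
  Less low-income housing credit R$95,000 → R$20,310

R$317,007 > R$20,310, so the alternative minimum tax is the binding amount.

R$317,007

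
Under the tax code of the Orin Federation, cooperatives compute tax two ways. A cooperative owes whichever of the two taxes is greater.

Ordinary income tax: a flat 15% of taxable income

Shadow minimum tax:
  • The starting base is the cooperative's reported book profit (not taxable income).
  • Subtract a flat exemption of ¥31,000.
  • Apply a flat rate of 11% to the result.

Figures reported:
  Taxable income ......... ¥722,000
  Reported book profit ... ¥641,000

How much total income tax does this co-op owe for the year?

Shadow minimum tax:
  Base (reported book profit): ¥641,000
  Less exemption ¥31,000 → base ¥610,000
  ¥610,000 × 11% = ¥67,100

Ordinary income tax:
  ¥722,000 × 15% = ¥108,300

¥108,300 > ¥67,100, so the ordinary income tax governs.

¥108,300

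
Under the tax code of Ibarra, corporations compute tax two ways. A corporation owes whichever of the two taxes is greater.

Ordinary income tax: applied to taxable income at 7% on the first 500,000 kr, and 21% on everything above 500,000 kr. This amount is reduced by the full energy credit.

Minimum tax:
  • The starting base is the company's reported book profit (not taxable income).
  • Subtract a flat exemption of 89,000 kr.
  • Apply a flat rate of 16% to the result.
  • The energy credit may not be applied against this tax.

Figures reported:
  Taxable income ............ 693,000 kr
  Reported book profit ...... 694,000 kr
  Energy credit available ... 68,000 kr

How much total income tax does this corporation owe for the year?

96,800 kr

Ordinary income tax:
  500,000 kr × 7% = 35,000 kr
  193,000 kr × 21% = 40,530 kr
  → 75,530 kr
  Less energy credit 68,000 kr → 7,530 kr

Minimum tax:
  Base (reported book profit): 694,000 kr
  Less exemption 89,000 kr → base 605,000 kr
  605,000 kr × 16% = 96,800 kr

96,800 kr > 7,530 kr, so the minimum tax is the binding amount.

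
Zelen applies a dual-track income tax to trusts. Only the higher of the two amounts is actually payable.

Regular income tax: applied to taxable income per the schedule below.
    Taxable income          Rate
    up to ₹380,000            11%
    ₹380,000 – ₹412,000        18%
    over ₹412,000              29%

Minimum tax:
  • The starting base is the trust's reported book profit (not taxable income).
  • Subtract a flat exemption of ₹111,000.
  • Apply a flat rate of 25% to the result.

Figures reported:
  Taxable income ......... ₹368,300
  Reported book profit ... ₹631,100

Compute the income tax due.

Regular income tax:
  ₹368,300 × 11% = ₹40,513

Minimum tax:
  Base (reported book profit): ₹631,100
  Less exemption ₹111,000 → base ₹520,100
  ₹520,100 × 25% = ₹130,025

₹130,025 > ₹40,513, so the minimum tax is the binding amount.

₹130,025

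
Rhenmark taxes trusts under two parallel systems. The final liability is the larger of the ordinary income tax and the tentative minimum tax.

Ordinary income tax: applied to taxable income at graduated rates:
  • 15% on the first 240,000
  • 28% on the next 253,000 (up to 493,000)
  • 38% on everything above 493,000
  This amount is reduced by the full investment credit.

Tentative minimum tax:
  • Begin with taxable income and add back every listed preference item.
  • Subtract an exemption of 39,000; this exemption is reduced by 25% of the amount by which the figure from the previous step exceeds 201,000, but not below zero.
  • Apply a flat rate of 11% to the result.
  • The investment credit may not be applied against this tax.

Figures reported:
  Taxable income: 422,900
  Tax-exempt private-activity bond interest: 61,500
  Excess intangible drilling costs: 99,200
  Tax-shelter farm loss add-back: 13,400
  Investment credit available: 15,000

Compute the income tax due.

72,212

Tentative minimum tax:
  Adjusted income: 422,900 + 61,500 + 99,200 + 13,400 = 597,000
  Exemption: 25% × (597,000 − 201,000) = 99,000 ≥ 39,000, so the exemption is fully phased out
  Base: 597,000 − 0 = 597,000
  597,000 × 11% = 65,670

Ordinary income tax:
  240,000 × 15% = 36,000
  182,900 × 28% = 51,212
  → 87,212
  Less investment credit 15,000 → 72,212

72,212 > 65,670, so the ordinary income tax governs.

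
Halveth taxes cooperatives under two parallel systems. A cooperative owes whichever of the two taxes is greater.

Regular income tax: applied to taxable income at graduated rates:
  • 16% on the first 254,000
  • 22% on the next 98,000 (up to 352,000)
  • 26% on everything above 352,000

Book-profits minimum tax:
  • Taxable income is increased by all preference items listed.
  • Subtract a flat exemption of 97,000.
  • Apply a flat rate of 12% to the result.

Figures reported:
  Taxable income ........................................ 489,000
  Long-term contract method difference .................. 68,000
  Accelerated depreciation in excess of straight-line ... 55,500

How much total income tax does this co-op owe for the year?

97,820

Book-profits minimum tax:
  Adjusted income: 489,000 + 68,000 + 55,500 = 612,500
  Less exemption 97,000 → base 515,500
  515,500 × 12% = 61,860

Regular income tax:
  254,000 × 16% = 40,640
  98,000 × 22% = 21,560
  137,000 × 26% = 35,620
  → 97,820

97,820 > 61,860, so the regular income tax governs.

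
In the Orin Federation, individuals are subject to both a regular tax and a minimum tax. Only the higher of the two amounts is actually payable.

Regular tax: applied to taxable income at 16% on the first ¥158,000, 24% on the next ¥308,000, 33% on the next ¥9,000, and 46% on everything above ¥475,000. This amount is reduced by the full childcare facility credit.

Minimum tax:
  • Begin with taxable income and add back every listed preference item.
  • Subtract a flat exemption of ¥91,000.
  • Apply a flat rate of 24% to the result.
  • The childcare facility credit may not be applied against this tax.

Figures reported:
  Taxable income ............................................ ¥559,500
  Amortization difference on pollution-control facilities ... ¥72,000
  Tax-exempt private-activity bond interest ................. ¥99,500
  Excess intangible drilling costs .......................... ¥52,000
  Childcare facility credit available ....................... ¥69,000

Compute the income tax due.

¥166,080

Regular tax:
  ¥158,000 × 16% = ¥25,280
  ¥308,000 × 24% = ¥73,920
  ¥9,000 × 33% = ¥2,970
  ¥84,500 × 46% = ¥38,870
  → ¥141,040
  Less childcare facility credit ¥69,000 → ¥72,040

Minimum tax:
  Adjusted income: ¥559,500 + ¥72,000 + ¥99,500 + ¥52,000 = ¥783,000
  Less exemption ¥91,000 → base ¥692,000
  ¥692,000 × 24% = ¥166,080

¥166,080 > ¥72,040, so the minimum tax is the binding amount.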